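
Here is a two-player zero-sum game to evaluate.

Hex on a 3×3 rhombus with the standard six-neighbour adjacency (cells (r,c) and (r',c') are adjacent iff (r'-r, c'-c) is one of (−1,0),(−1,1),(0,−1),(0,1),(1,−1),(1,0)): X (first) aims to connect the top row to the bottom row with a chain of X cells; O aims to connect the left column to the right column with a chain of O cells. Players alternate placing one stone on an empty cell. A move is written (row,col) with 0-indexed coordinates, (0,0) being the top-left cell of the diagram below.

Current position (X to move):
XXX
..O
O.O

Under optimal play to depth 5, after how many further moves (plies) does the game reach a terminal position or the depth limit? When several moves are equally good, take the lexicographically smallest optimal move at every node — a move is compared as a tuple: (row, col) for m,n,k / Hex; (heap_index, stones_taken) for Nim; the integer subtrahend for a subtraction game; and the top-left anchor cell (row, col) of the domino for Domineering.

PV length from [XXX/..O/O.O]: 2 plies

[XXX/..O/O.O] X move#1: (1,0):-1/XXX/X.O/O.O*, (1,1):-1/XXX/.XO/O.O, (2,1):-1/XXX/..O/OXO
[XXX/X.O/O.O] O move#2: (1,1):+1/XXX/XOO/O.O*, (2,1):+1/XXX/X.O/OOO
[XXX/XOO/O.O] end (terminal -1, X#3); searched XXX/..O/O.O to 5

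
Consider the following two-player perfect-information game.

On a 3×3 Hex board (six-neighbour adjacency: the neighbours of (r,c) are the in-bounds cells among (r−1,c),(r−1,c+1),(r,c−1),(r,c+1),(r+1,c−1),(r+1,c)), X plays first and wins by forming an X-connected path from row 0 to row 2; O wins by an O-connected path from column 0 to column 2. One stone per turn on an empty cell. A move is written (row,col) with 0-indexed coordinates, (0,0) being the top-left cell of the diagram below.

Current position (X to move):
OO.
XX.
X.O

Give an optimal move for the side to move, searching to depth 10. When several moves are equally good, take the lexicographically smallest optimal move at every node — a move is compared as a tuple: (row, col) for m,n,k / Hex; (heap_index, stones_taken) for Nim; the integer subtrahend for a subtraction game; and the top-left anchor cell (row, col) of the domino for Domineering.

[OO./XX./X.O] X move#1: (0,2):+1/OOX/XX./X.O*, (1,2):-1/OO./XXX/X.O, (2,1):-1/OO./XX./XXO
[OOX/XX./X.O] end (terminal -1, O#2); searched OO./XX./X.O to 10

X's best at [OO./XX./X.O]: (0,2)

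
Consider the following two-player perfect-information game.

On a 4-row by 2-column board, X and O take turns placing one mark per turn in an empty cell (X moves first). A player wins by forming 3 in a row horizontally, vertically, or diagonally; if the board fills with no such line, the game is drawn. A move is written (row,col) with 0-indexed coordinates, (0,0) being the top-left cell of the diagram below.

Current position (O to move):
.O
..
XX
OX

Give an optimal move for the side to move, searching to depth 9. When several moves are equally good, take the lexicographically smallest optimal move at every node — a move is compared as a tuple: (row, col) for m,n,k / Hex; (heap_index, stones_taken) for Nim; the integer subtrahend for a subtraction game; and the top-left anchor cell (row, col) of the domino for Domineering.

O's best at [.O/../XX/OX]: (1,1)

ply 1, O at .O/../XX/OX | (0,0)=-1→OO/../XX/OX; (1,0)=-1→.O/O./XX/OX; (1,1)=+0→.O/.O/XX/OX*
ply 2, X at .O/.O/XX/OX | (0,0)=+0→XO/.O/XX/OX*; (1,0)=+0→.O/XO/XX/OX
ply 3, O at XO/.O/XX/OX | (1,0)=+0→XO/OO/XX/OX*
ply 4: XO/OO/XX/OX is terminal +0 (X); from .O/../XX/OX depth 9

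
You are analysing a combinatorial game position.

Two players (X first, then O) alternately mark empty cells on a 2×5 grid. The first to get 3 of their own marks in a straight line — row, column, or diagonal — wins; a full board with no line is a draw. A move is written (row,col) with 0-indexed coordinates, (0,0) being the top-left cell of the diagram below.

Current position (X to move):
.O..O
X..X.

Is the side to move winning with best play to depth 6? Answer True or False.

[.O..O/X..X.] X move#1: (0,0):+0/XO..O/X..X., (0,2):+0/.OX.O/X..X., (0,3):+0/.O.XO/X..X., (1,1):+0/.O..O/XX.X., (1,2):+1/.O..O/X.XX.*, (1,4):+0/.O..O/X..XX
[.O..O/X.XX.] O move#2: (0,0):-1/OO..O/X.XX.*, (0,2):-1/.OO.O/X.XX., (0,3):-1/.O.OO/X.XX., (1,1):-1/.O..O/XOXX., (1,4):-1/.O..O/X.XXO
[OO..O/X.XX.] X move#3: (0,2):+1/OOX.O/X.XX.*, (0,3):-1/OO.XO/X.XX., (1,1):+1/OO..O/XXXX., (1,4):+1/OO..O/X.XXX
[OOX.O/X.XX.] O move#4: (0,3):-1/OOXOO/X.XX.*, (1,1):-1/OOX.O/XOXX., (1,4):-1/OOX.O/X.XXO
[OOXOO/X.XX.] X move#5: (1,1):+1/OOXOO/XXXX.*, (1,4):+1/OOXOO/X.XXX
[OOXOO/XXXX.] end (terminal -1, O#6); searched .O..O/X..X. to 6

X winning at [.O..O/X..X.]: True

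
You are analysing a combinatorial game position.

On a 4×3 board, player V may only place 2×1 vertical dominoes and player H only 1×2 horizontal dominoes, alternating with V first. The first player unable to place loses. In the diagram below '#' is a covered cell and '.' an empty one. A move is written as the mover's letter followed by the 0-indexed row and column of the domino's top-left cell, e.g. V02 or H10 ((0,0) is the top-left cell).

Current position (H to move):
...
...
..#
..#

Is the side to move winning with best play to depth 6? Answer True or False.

H winning at [.../.../..#/..#]: False

ply 1, H at .../.../..#/..# | H00=-1→##./.../..#/..#*; H01=-1→.##/.../..#/..#; H10=-1→.../##./..#/..#; H11=-1→.../.##/..#/..#; H20=-1→.../.../###/..#; H30=-1→.../.../..#/###
ply 2, V at ##./.../..#/..# | V02=-1→###/..#/..#/..#; V10=+1→##./#../#.#/..#*; V11=+1→##./.#./.##/..#; V20=+1→##./.../#.#/#.#; V21=+1→##./.../.##/.##
ply 3, H at ##./#../#.#/..# | H11=-1→##./###/#.#/..#*; H30=-1→##./#../#.#/###
ply 4, V at ##./###/#.#/..# | V21=+1→##./###/###/.##*
ply 5: ##./###/###/.## is terminal -1 (H); from .../.../..#/..# depth 6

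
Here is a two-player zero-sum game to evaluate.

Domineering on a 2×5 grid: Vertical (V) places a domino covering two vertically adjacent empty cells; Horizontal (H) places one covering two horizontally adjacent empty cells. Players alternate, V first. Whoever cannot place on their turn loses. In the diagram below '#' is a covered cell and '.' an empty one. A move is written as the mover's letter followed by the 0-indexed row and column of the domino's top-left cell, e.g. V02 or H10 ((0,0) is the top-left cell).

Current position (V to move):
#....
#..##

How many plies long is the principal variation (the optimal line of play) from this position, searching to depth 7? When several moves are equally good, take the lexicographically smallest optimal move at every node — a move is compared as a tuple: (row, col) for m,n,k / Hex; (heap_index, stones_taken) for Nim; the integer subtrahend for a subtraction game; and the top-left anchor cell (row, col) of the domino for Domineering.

[#..../#..##] V move#1: V01:-1/##.../##.##, V02:+1/#.#../#.###*
[#.#../#.###] H move#2: H03:-1/#.###/#.###*
[#.###/#.###] V move#3: V01:+1/#####/#####*
[#####/#####] end (terminal -1, H#4); searched #..../#..## to 7

PV length from [#..../#..##]: 3 plies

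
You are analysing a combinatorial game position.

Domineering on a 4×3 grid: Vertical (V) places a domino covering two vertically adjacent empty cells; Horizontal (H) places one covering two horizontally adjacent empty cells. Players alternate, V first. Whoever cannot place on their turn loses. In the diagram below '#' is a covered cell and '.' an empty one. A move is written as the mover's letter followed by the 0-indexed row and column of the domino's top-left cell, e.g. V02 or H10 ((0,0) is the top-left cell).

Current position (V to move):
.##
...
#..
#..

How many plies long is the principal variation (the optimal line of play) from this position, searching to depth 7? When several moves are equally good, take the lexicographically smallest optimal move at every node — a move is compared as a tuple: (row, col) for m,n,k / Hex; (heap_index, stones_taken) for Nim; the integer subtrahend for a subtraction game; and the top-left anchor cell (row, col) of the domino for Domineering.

PV length from [.##/.../#../#..]: 3 plies

ply 1, V at .##/.../#../#.. | V00=-1→###/#../#../#..; V11=+1→.##/.#./##./#..*; V12=+1→.##/..#/#.#/#..; V21=+1→.##/.../##./##.; V22=+1→.##/.../#.#/#.#
ply 2, H at .##/.#./##./#.. | H31=-1→.##/.#./##./###*
ply 3, V at .##/.#./##./### | V00=+1→###/##./##./###*; V12=+1→.##/.##/###/###
ply 4: ###/##./##./### is terminal -1 (H); from .##/.../#../#.. depth 7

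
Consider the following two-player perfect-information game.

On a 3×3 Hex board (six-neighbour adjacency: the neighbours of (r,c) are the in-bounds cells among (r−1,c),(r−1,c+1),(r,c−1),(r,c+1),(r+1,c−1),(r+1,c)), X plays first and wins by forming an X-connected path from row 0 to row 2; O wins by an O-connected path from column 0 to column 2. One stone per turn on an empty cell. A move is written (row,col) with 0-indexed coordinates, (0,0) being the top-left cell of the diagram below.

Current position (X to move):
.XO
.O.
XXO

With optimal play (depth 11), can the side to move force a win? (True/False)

X winning at [.XO/.O./XXO]: True

p1 X@[.XO/.O./XXO]: (0,0)[XXO/.O./XXO]-1 (1,0)[.XO/XO./XXO]+1* (1,2)[.XO/.OX/XXO]-1
p2 O@[.XO/XO./XXO] terminal -1; root [.XO/.O./XXO] d11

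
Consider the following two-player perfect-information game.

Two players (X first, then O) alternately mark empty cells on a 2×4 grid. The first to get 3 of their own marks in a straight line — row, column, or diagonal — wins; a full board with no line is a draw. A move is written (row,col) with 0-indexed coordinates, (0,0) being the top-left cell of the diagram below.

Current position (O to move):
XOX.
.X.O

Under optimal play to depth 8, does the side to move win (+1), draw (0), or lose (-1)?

value(XOX./.X.O, O) = 0

p1 O@[XOX./.X.O]: (0,3)[XOXO/.X.O]+0* (1,0)[XOX./OX.O]+0 (1,2)[XOX./.XOO]+0
p2 X@[XOXO/.X.O]: (1,0)[XOXO/XX.O]+0* (1,2)[XOXO/.XXO]+0
p3 O@[XOXO/XX.O]: (1,2)[XOXO/XXOO]+0*
p4 X@[XOXO/XXOO] terminal +0; root [XOX./.X.O] d8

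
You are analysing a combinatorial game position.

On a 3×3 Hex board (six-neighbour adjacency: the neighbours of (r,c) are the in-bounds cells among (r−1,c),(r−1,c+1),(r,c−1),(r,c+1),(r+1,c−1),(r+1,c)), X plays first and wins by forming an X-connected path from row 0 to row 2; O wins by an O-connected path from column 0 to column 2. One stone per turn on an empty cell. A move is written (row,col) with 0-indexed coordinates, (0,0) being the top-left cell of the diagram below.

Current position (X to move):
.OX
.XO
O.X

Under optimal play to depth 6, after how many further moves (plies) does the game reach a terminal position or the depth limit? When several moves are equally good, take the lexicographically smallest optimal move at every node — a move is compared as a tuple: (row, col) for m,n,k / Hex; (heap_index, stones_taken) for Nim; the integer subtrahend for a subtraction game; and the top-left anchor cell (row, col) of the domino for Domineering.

p1 X@[.OX/.XO/O.X]: (0,0)[XOX/.XO/O.X]-1 (1,0)[.OX/XXO/O.X]-1 (2,1)[.OX/.XO/OXX]+1*
p2 O@[.OX/.XO/OXX] terminal -1; root [.OX/.XO/O.X] d6

PV length from [.OX/.XO/O.X]: 1 ply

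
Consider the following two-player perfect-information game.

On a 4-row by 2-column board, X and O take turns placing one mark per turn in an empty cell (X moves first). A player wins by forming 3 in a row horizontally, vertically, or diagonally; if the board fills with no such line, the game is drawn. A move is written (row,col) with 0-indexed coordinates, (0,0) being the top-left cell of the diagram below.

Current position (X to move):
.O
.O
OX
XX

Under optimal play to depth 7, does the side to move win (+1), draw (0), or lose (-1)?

ply 1, X at .O/.O/OX/XX | (0,0)=+0→XO/.O/OX/XX*; (1,0)=+0→.O/XO/OX/XX
ply 2, O at XO/.O/OX/XX | (1,0)=+0→XO/OO/OX/XX*
ply 3: XO/OO/OX/XX is terminal +0 (X); from .O/.O/OX/XX depth 7

value(.O/.O/OX/XX, X) = 0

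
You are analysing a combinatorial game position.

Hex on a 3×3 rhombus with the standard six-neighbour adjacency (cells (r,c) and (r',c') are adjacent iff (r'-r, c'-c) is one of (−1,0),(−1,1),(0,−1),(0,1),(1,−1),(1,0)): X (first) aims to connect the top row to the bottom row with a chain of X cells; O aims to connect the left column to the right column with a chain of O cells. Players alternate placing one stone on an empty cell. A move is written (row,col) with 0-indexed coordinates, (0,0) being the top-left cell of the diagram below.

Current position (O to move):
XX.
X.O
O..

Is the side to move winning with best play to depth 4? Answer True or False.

p1 O@[XX./X.O/O..]: (0,2)[XXO/X.O/O..]+1* (1,1)[XX./XOO/O..]+1 (2,1)[XX./X.O/OO.]+1 (2,2)[XX./X.O/O.O]+1
p2 X@[XXO/X.O/O..]: (1,1)[XXO/XXO/O..]-1* (2,1)[XXO/X.O/OX.]-1 (2,2)[XXO/X.O/O.X]-1
p3 O@[XXO/XXO/O..]: (2,1)[XXO/XXO/OO.]+1* (2,2)[XXO/XXO/O.O]-1
p4 X@[XXO/XXO/OO.] terminal -1; root [XX./X.O/O..] d4

O winning at [XX./X.O/O..]: True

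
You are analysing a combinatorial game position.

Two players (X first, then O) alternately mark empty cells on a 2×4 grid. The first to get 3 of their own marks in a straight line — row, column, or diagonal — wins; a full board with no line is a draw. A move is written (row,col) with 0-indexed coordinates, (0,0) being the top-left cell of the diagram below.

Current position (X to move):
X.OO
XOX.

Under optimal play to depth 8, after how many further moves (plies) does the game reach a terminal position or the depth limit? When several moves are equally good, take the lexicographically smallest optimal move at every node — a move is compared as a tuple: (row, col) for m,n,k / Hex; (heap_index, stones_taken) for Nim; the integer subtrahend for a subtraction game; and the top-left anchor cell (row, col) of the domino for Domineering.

ply 1, X at X.OO/XOX. | (0,1)=+0→XXOO/XOX.*; (1,3)=-1→X.OO/XOXX
ply 2, O at XXOO/XOX. | (1,3)=+0→XXOO/XOXO*
ply 3: XXOO/XOXO is terminal +0 (X); from X.OO/XOX. depth 8

PV length from [X.OO/XOX.]: 2 plies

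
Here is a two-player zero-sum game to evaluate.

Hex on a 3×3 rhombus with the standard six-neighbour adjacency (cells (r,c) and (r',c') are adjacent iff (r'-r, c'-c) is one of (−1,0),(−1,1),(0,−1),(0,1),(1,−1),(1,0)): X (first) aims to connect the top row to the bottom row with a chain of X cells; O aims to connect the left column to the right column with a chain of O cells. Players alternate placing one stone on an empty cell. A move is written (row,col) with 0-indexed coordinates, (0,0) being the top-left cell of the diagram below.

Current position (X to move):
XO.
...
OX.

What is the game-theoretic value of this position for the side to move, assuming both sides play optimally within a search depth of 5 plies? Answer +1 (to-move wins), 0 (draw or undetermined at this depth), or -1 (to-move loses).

p1 X@[XO./.../OX.]: (0,2)[XOX/.../OX.]+1* (1,0)[XO./X../OX.]-1 (1,1)[XO./.X./OX.]+1 (1,2)[XO./..X/OX.]-1 (2,2)[XO./.../OXX]-1
p2 O@[XOX/.../OX.]: (1,0)[XOX/O../OX.]-1* (1,1)[XOX/.O./OX.]-1 (1,2)[XOX/..O/OX.]-1 (2,2)[XOX/.../OXO]-1
p3 X@[XOX/O../OX.]: (1,1)[XOX/OX./OX.]+1* (1,2)[XOX/O.X/OX.]+1 (2,2)[XOX/O../OXX]+1
p4 O@[XOX/OX./OX.] terminal -1; root [XO./.../OX.] d5

value(XO./.../OX., X) = +1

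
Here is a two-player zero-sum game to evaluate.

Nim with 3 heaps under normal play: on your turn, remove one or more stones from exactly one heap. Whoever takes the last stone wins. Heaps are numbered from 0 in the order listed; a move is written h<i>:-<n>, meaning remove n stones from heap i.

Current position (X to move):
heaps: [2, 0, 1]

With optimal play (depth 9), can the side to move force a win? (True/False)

p1 X@[(2,0,1)]: h0:-1[(1,0,1)]+1* h0:-2[(0,0,1)]-1 h2:-1[(2,0,0)]-1
p2 O@[(1,0,1)]: h0:-1[(0,0,1)]-1* h2:-1[(1,0,0)]-1
p3 X@[(0,0,1)]: h2:-1[(0,0,0)]+1*
p4 O@[(0,0,0)] terminal -1; root [(2,0,1)] d9

X winning at [(2,0,1)]: True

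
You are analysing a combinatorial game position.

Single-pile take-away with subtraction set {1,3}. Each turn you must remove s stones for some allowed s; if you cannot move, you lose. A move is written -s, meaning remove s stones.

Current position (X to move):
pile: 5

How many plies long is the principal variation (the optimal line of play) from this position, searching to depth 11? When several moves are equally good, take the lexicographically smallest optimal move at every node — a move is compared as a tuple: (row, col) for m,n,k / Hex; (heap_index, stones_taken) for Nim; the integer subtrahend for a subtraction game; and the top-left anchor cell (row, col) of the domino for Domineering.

p1 X@[5]: -1[4]+1* -3[2]+1
p2 O@[4]: -1[3]-1* -3[1]-1
p3 X@[3]: -1[2]+1* -3[0]+1
p4 O@[2]: -1[1]-1*
p5 X@[1]: -1[0]+1*
p6 O@[0] terminal -1; root [5] d11

PV length from [5]: 5 plies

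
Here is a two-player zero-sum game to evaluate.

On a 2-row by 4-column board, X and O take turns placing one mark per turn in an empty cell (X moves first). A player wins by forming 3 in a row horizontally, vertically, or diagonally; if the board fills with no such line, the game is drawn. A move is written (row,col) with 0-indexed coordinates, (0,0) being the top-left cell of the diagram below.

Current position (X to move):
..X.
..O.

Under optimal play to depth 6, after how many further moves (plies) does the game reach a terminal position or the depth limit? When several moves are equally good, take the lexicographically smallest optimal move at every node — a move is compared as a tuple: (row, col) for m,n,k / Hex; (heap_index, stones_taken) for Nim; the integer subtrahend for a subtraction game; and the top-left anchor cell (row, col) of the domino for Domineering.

p1 X@[..X./..O.]: (0,0)[X.X./..O.]+0 (0,1)[.XX./..O.]+1* (0,3)[..XX/..O.]+0 (1,0)[..X./X.O.]+0 (1,1)[..X./.XO.]+0 (1,3)[..X./..OX]+0
p2 O@[.XX./..O.]: (0,0)[OXX./..O.]-1* (0,3)[.XXO/..O.]-1 (1,0)[.XX./O.O.]-1 (1,1)[.XX./.OO.]-1 (1,3)[.XX./..OO]-1
p3 X@[OXX./..O.]: (0,3)[OXXX/..O.]+1* (1,0)[OXX./X.O.]+0 (1,1)[OXX./.XO.]+0 (1,3)[OXX./..OX]+0
p4 O@[OXXX/..O.] terminal -1; root [..X./..O.] d6

PV length from [..X./..O.]: 3 plies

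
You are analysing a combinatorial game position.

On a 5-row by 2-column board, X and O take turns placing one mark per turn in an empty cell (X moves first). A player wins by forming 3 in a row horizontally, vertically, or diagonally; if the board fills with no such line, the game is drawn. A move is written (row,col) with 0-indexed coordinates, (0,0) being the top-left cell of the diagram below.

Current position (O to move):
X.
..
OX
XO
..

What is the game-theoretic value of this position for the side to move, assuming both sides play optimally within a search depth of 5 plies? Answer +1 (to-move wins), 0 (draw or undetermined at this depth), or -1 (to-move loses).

[X./../OX/XO/..] O move#1: (0,1):+0/XO/../OX/XO/..*, (1,0):+0/X./O./OX/XO/.., (1,1):+0/X./.O/OX/XO/.., (4,0):+0/X./../OX/XO/O., (4,1):+0/X./../OX/XO/.O
[XO/../OX/XO/..] X move#2: (1,0):+0/XO/X./OX/XO/..*, (1,1):+0/XO/.X/OX/XO/.., (4,0):+0/XO/../OX/XO/X., (4,1):+0/XO/../OX/XO/.X
[XO/X./OX/XO/..] O move#3: (1,1):+0/XO/XO/OX/XO/..*, (4,0):+0/XO/X./OX/XO/O., (4,1):+0/XO/X./OX/XO/.O
[XO/XO/OX/XO/..] X move#4: (4,0):+0/XO/XO/OX/XO/X.*, (4,1):+0/XO/XO/OX/XO/.X
[XO/XO/OX/XO/X.] O move#5: (4,1):+0/XO/XO/OX/XO/XO*
[XO/XO/OX/XO/XO] end (terminal +0, X#6); searched X./../OX/XO/.. to 5

value(X./../OX/XO/.., O) = 0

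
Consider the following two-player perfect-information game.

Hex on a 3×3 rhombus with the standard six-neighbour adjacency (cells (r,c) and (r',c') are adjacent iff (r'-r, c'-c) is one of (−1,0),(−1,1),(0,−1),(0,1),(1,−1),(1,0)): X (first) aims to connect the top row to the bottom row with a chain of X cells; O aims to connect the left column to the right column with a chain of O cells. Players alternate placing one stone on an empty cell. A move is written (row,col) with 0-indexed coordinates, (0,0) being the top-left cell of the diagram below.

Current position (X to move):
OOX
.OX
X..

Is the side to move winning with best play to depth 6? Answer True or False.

p1 X@[OOX/.OX/X..]: (1,0)[OOX/XOX/X..]+1* (2,1)[OOX/.OX/XX.]+1 (2,2)[OOX/.OX/X.X]+1
p2 O@[OOX/XOX/X..]: (2,1)[OOX/XOX/XO.]-1* (2,2)[OOX/XOX/X.O]-1
p3 X@[OOX/XOX/XO.]: (2,2)[OOX/XOX/XOX]+1*
p4 O@[OOX/XOX/XOX] terminal -1; root [OOX/.OX/X..] d6

X winning at [OOX/.OX/X..]: True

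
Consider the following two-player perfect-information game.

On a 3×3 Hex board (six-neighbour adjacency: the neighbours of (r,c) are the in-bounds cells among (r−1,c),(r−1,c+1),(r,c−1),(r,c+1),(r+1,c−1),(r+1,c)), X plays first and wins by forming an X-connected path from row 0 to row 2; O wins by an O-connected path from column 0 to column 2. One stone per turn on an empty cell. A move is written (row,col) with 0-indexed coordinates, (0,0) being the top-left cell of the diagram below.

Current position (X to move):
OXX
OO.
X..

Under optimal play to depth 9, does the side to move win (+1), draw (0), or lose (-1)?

value(OXX/OO./X.., X) = +1

[OXX/OO./X..] X move#1: (1,2):+1/OXX/OOX/X..*, (2,1):-1/OXX/OO./XX., (2,2):-1/OXX/OO./X.X
[OXX/OOX/X..] O move#2: (2,1):-1/OXX/OOX/XO.*, (2,2):-1/OXX/OOX/X.O
[OXX/OOX/XO.] X move#3: (2,2):+1/OXX/OOX/XOX*
[OXX/OOX/XOX] end (terminal -1, O#4); searched OXX/OO./X.. to 9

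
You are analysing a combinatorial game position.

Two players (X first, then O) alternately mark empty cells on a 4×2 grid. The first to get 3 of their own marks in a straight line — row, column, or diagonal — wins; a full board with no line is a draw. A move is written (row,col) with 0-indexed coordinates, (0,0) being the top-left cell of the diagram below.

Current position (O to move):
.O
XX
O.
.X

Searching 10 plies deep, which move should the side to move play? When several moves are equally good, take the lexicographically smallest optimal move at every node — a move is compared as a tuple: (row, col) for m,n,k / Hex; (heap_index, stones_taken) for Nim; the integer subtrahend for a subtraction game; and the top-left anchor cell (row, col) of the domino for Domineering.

O's best at [.O/XX/O./.X]: (2,1)

p1 O@[.O/XX/O./.X]: (0,0)[OO/XX/O./.X]-1 (2,1)[.O/XX/OO/.X]+0* (3,0)[.O/XX/O./OX]-1
p2 X@[.O/XX/OO/.X]: (0,0)[XO/XX/OO/.X]+0* (3,0)[.O/XX/OO/XX]+0
p3 O@[XO/XX/OO/.X]: (3,0)[XO/XX/OO/OX]+0*
p4 X@[XO/XX/OO/OX] terminal +0; root [.O/XX/O./.X] d10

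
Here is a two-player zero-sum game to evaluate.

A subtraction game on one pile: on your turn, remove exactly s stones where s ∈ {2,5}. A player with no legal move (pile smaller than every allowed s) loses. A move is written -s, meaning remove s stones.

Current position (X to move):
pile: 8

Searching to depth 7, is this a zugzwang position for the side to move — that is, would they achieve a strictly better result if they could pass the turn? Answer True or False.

zugzwang(8, X) = True

ply 1, X at 8 | -2=-1→6*; -5=-1→3
ply 2, O at 6 | -2=+1→4*; -5=+1→1
ply 3, X at 4 | -2=-1→2*
ply 4, O at 2 | -2=+1→0*
ply 5: 0 is terminal -1 (X); from 8 depth 7
suppose X passes — search the same position with O to move:
pass> ply 1, O at 8 | -2=-1→6*; -5=-1→3
pass> ply 2, X at 6 | -2=+1→4*; -5=+1→1
pass> ply 3, O at 4 | -2=-1→2*
pass> ply 4, X at 2 | -2=+1→0*
pass> ply 5: 0 is terminal -1 (O); from 8 depth 7
for X: play -1, pass +1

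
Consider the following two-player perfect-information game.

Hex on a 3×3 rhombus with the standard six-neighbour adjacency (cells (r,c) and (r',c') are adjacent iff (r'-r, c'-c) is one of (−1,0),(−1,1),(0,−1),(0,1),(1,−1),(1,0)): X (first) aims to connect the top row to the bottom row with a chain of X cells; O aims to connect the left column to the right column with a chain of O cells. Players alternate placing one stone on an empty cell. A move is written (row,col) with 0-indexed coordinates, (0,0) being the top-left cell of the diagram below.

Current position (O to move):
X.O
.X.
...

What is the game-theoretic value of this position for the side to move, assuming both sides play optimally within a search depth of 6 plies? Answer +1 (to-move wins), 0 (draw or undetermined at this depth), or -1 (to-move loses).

value(X.O/.X./..., O) = -1

[X.O/.X./...] O move#1: (0,1):-1/XOO/.X./...*, (1,0):-1/X.O/OX./..., (1,2):-1/X.O/.XO/..., (2,0):-1/X.O/.X./O.., (2,1):-1/X.O/.X./.O., (2,2):-1/X.O/.X./..O
[XOO/.X./...] X move#2: (1,0):+1/XOO/XX./...*, (1,2):-1/XOO/.XX/..., (2,0):-1/XOO/.X./X.., (2,1):-1/XOO/.X./.X., (2,2):-1/XOO/.X./..X
[XOO/XX./...] O move#3: (1,2):-1/XOO/XXO/...*, (2,0):-1/XOO/XX./O.., (2,1):-1/XOO/XX./.O., (2,2):-1/XOO/XX./..O
[XOO/XXO/...] X move#4: (2,0):+1/XOO/XXO/X..*, (2,1):+1/XOO/XXO/.X., (2,2):+1/XOO/XXO/..X
[XOO/XXO/X..] end (terminal -1, O#5); searched X.O/.X./... to 6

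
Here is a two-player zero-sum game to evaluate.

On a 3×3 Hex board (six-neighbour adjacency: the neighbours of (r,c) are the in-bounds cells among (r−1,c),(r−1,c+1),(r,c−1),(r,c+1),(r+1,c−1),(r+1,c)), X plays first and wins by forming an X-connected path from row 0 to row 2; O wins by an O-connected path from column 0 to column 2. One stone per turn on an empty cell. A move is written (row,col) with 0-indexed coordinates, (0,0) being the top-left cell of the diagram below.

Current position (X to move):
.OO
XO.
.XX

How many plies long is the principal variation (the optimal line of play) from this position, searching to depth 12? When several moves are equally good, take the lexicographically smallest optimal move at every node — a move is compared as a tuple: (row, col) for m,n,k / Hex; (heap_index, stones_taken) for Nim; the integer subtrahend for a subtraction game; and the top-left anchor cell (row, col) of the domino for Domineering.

ply 1, X at .OO/XO./.XX | (0,0)=-1→XOO/XO./.XX*; (1,2)=-1→.OO/XOX/.XX; (2,0)=-1→.OO/XO./XXX
ply 2, O at XOO/XO./.XX | (1,2)=-1→XOO/XOO/.XX; (2,0)=+1→XOO/XO./OXX*
ply 3: XOO/XO./OXX is terminal -1 (X); from .OO/XO./.XX depth 12

PV length from [.OO/XO./.XX]: 2 plies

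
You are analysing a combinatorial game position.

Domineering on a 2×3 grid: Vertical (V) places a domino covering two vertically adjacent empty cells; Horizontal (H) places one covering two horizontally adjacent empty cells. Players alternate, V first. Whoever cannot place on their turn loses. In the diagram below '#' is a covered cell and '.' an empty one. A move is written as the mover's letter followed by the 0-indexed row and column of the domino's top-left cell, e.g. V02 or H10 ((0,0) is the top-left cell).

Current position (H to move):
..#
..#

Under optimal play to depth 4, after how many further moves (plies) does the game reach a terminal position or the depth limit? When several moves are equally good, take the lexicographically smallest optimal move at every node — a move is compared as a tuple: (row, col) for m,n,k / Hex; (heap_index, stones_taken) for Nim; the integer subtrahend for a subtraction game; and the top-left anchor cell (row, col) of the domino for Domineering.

PV length from [..#/..#]: 1 ply

[..#/..#] H move#1: H00:+1/###/..#*, H10:+1/..#/###
[###/..#] end (terminal -1, V#2); searched ..#/..# to 4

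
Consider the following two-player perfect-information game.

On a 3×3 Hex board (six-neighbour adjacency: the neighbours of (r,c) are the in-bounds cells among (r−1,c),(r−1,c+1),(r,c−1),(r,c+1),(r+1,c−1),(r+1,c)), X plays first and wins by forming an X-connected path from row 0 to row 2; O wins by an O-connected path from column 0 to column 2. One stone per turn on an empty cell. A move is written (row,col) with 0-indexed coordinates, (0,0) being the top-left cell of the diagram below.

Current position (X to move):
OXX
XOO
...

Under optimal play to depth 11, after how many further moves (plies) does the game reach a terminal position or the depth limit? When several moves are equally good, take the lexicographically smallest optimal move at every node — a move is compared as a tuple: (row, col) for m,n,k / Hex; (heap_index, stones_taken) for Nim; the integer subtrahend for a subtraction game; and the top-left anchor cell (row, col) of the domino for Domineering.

PV length from [OXX/XOO/...]: 1 ply

ply 1, X at OXX/XOO/... | (2,0)=+1→OXX/XOO/X..*; (2,1)=-1→OXX/XOO/.X.; (2,2)=-1→OXX/XOO/..X
ply 2: OXX/XOO/X.. is terminal -1 (O); from OXX/XOO/... depth 11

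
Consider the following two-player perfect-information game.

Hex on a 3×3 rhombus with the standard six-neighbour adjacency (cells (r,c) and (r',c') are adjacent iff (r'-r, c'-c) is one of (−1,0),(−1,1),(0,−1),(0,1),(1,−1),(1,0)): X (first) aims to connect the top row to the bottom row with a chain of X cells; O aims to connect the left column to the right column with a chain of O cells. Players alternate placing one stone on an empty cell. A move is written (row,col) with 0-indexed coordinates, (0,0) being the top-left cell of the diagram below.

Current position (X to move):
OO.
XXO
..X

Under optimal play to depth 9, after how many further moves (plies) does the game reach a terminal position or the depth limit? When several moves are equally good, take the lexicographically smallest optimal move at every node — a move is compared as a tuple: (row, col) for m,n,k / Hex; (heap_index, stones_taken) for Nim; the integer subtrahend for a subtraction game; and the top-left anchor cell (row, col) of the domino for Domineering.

p1 X@[OO./XXO/..X]: (0,2)[OOX/XXO/..X]+1* (2,0)[OO./XXO/X.X]-1 (2,1)[OO./XXO/.XX]-1
p2 O@[OOX/XXO/..X]: (2,0)[OOX/XXO/O.X]-1* (2,1)[OOX/XXO/.OX]-1
p3 X@[OOX/XXO/O.X]: (2,1)[OOX/XXO/OXX]+1*
p4 O@[OOX/XXO/OXX] terminal -1; root [OO./XXO/..X] d9

PV length from [OO./XXO/..X]: 3 plies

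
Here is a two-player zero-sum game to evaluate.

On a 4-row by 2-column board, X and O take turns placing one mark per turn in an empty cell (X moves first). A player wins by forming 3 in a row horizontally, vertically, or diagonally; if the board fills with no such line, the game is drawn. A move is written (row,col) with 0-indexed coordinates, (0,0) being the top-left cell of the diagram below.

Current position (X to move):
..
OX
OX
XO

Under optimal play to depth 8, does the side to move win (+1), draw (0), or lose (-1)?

p1 X@[../OX/OX/XO]: (0,0)[X./OX/OX/XO]+0 (0,1)[.X/OX/OX/XO]+1*
p2 O@[.X/OX/OX/XO] terminal -1; root [../OX/OX/XO] d8

value(../OX/OX/XO, X) = +1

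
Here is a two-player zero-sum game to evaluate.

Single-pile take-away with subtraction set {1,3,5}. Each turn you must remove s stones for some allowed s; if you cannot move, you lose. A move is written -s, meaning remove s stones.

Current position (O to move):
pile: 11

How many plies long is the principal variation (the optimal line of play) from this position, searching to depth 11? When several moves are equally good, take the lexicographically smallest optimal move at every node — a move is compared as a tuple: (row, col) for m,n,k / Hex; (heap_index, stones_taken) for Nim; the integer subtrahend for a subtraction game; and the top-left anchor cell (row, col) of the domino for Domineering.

[11] O move#1: -1:+1/10*, -3:+1/8, -5:+1/6
[10] X move#2: -1:-1/9*, -3:-1/7, -5:-1/5
[9] O move#3: -1:+1/8*, -3:+1/6, -5:+1/4
[8] X move#4: -1:-1/7*, -3:-1/5, -5:-1/3
[7] O move#5: -1:+1/6*, -3:+1/4, -5:+1/2
[6] X move#6: -1:-1/5*, -3:-1/3, -5:-1/1
[5] O move#7: -1:+1/4*, -3:+1/2, -5:+1/0
[4] X move#8: -1:-1/3*, -3:-1/1
[3] O move#9: -1:+1/2*, -3:+1/0
[2] X move#10: -1:-1/1*
[1] O move#11: -1:+1/0*
[0] end (terminal -1, X#12); searched 11 to 11

PV length from [11]: 11 plies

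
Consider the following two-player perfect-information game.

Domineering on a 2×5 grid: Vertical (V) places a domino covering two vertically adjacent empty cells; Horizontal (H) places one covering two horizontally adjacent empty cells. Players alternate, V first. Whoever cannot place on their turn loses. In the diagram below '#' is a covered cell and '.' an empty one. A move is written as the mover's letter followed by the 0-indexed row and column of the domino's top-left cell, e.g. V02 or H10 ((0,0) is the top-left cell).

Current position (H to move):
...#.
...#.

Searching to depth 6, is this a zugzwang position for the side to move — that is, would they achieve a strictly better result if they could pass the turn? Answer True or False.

[...#./...#.] H move#1: H00:-1/##.#./...#.*, H01:-1/.###./...#., H10:-1/...#./##.#., H11:-1/...#./.###.
[##.#./...#.] V move#2: V02:+1/####./..##.*, V04:-1/##.##/...##
[####./..##.] H move#3: H10:-1/####./####.*
[####./####.] V move#4: V04:+1/#####/#####*
[#####/#####] end (terminal -1, H#5); searched ...#./...#. to 6
suppose H passes — search the same position with V to move:
pass> [...#./...#.] V move#1: V00:-1/#..#./#..#., V01:+1/.#.#./.#.#.*, V02:-1/..##./..##., V04:-1/...##/...##
pass> [.#.#./.#.#.] end (terminal -1, H#2); searched ...#./...#. to 6
for H: play -1, pass -1

zugzwang(...#./...#., H) = False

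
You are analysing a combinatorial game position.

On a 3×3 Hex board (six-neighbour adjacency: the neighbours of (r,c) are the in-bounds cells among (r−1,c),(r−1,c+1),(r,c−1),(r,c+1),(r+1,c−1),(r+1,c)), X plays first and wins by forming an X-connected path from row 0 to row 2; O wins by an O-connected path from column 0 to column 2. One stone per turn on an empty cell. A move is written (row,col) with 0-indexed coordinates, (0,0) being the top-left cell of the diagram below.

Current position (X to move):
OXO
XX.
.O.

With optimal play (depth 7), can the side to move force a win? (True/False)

ply 1, X at OXO/XX./.O. | (1,2)=+1→OXO/XXX/.O.*; (2,0)=+1→OXO/XX./XO.; (2,2)=+1→OXO/XX./.OX
ply 2, O at OXO/XXX/.O. | (2,0)=-1→OXO/XXX/OO.*; (2,2)=-1→OXO/XXX/.OO
ply 3, X at OXO/XXX/OO. | (2,2)=+1→OXO/XXX/OOX*
ply 4: OXO/XXX/OOX is terminal -1 (O); from OXO/XX./.O. depth 7

X winning at [OXO/XX./.O.]: True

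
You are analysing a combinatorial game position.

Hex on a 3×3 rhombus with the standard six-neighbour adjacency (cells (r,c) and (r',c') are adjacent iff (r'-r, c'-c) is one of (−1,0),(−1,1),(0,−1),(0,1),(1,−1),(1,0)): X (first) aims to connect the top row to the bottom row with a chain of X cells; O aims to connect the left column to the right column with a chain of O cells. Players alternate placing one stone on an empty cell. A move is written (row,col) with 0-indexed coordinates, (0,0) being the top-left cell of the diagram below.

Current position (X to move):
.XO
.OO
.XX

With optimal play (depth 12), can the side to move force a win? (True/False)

X winning at [.XO/.OO/.XX]: False

[.XO/.OO/.XX] X move#1: (0,0):-1/XXO/.OO/.XX*, (1,0):-1/.XO/XOO/.XX, (2,0):-1/.XO/.OO/XXX
[XXO/.OO/.XX] O move#2: (1,0):+1/XXO/OOO/.XX*, (2,0):+1/XXO/.OO/OXX
[XXO/OOO/.XX] end (terminal -1, X#3); searched .XO/.OO/.XX to 12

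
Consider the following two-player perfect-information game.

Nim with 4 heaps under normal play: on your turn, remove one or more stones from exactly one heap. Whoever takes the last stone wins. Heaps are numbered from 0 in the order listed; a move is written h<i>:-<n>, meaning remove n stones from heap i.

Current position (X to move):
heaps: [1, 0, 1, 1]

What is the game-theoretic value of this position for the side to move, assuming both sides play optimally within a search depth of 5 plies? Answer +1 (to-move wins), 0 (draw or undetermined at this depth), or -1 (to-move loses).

ply 1, X at (1,0,1,1) | h0:-1=+1→(0,0,1,1)*; h2:-1=+1→(1,0,0,1); h3:-1=+1→(1,0,1,0)
ply 2, O at (0,0,1,1) | h2:-1=-1→(0,0,0,1)*; h3:-1=-1→(0,0,1,0)
ply 3, X at (0,0,0,1) | h3:-1=+1→(0,0,0,0)*
ply 4: (0,0,0,0) is terminal -1 (O); from (1,0,1,1) depth 5

value((1,0,1,1), X) = +1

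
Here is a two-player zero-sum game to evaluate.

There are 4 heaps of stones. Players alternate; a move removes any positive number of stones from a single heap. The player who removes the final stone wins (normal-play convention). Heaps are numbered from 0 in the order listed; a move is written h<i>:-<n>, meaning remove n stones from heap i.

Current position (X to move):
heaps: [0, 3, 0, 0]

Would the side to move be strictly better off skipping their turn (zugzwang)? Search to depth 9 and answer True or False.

zugzwang((0,3,0,0), X) = False

p1 X@[(0,3,0,0)]: h1:-1[(0,2,0,0)]-1 h1:-2[(0,1,0,0)]-1 h1:-3[(0,0,0,0)]+1*
p2 O@[(0,0,0,0)] terminal -1; root [(0,3,0,0)] d9
if X skipped the turn, O would face:
~ p1 O@[(0,3,0,0)]: h1:-1[(0,2,0,0)]-1 h1:-2[(0,1,0,0)]-1 h1:-3[(0,0,0,0)]+1*
~ p2 X@[(0,0,0,0)] terminal -1; root [(0,3,0,0)] d9
compare (X): move=+1 vs pass=-1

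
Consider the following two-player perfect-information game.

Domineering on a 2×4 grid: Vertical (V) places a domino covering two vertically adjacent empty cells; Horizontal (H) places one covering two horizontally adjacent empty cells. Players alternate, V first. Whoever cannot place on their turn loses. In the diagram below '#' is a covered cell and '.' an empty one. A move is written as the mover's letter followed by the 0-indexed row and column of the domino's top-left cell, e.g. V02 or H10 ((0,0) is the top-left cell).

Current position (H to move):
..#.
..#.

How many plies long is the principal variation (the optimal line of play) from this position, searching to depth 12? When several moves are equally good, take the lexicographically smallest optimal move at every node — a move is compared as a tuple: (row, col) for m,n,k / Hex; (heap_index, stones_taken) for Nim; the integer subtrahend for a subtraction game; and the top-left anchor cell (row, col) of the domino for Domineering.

PV length from [..#./..#.]: 3 plies

ply 1, H at ..#./..#. | H00=+1→###./..#.*; H10=+1→..#./###.
ply 2, V at ###./..#. | V03=-1→####/..##*
ply 3, H at ####/..## | H10=+1→####/####*
ply 4: ####/#### is terminal -1 (V); from ..#./..#. depth 12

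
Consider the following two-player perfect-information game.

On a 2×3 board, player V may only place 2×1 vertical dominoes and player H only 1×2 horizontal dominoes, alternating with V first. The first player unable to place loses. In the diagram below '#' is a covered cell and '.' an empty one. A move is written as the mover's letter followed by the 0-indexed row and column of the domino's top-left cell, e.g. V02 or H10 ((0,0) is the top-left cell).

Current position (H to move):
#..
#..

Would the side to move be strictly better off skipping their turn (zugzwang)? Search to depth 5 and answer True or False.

zugzwang(#../#.., H) = False

ply 1, H at #../#.. | H01=+1→###/#..*; H11=+1→#../###
ply 2: ###/#.. is terminal -1 (V); from #../#.. depth 5
suppose H passes — search the same position with V to move:
pass> ply 1, V at #../#.. | V01=+1→##./##.*; V02=+1→#.#/#.#
pass> ply 2: ##./##. is terminal -1 (H); from #../#.. depth 5
for H: play +1, pass -1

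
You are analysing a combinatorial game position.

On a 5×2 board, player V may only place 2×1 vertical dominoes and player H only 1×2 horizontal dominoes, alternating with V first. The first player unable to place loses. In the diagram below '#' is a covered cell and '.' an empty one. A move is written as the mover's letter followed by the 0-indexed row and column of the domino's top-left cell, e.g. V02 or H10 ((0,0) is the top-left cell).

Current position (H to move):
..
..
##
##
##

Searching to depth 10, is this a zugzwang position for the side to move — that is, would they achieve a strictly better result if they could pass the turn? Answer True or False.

zugzwang(../../##/##/##, H) = False

ply 1, H at ../../##/##/## | H00=+1→##/../##/##/##*; H10=+1→../##/##/##/##
ply 2: ##/../##/##/## is terminal -1 (V); from ../../##/##/## depth 10
pass branch (V moves first from the same position):
  | ply 1, V at ../../##/##/## | V00=+1→#./#./##/##/##*; V01=+1→.#/.#/##/##/##
  | ply 2: #./#./##/##/## is terminal -1 (H); from ../../##/##/## depth 10
H moving scores +1; H passing scores -1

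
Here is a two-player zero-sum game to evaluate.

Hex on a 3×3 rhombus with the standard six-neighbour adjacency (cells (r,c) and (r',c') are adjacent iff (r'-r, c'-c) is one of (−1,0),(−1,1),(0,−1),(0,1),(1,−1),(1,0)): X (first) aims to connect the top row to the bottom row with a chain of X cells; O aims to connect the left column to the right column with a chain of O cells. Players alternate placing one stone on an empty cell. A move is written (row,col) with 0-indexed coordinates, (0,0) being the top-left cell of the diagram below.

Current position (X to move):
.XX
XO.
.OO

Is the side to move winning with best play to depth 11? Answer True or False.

[.XX/XO./.OO] X move#1: (0,0):-1/XXX/XO./.OO, (1,2):-1/.XX/XOX/.OO, (2,0):+1/.XX/XO./XOO*
[.XX/XO./XOO] end (terminal -1, O#2); searched .XX/XO./.OO to 11

X winning at [.XX/XO./.OO]: True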